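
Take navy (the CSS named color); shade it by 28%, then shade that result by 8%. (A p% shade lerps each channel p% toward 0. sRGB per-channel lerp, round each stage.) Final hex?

CSS navy is rgb(0, 0, 128).
Lerp each channel 28% toward 0:
  R: 0 + 0 = 0 → 0
  G: 0 + 0.28×(0−0) = 0 + 0 = 0 → 0
  B: 128 − 35.84 = 92.16 → 92
After the shade: rgb(0, 0, 92) = #00005C.
Lerp each channel 8% toward 0:
  R: 0 + 0 = 0 → 0
  G: 0 + 0.08×(0−0) = 0 + 0 = 0 → 0
  B: 92 + 0.08×(0−92) = 92 − 7.36 = 84.64 → 85
rgb(0, 0, 85) = #000055.

#000055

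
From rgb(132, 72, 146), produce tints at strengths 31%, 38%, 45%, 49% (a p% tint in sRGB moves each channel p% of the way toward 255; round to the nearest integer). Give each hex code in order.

#AA81B4, #B38EBB, #BB9AC3, #C0A2C7

31%: (132 + 38.13 = 170.13→170, 72 + 56.73 = 128.73→129, 146 + 33.79 = 179.79→180) → #AA81B4
38%: (132 + 46.74 = 178.74→179, 72 + 69.54 = 141.54→142, 146 + 41.42 = 187.42→187) → #B38EBB
45%: (132 + 55.35 = 187.35→187, 72 + 82.35 = 154.35→154, 146 + 49.05 = 195.05→195) → #BB9AC3
49%: (132 + 60.27 = 192.27→192, 72 + 89.67 = 161.67→162, 146 + 53.41 = 199.41→199) → #C0A2C7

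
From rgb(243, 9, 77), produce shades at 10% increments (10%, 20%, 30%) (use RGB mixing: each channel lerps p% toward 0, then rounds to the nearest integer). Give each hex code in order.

10%: (243 − 24.3 = 218.7→219, 9 − 0.9 = 8.1→8, 77 − 7.7 = 69.3→69) → #db0845
20%: (243 − 48.6 = 194.4→194, 9 − 1.8 = 7.2→7, 77 − 15.4 = 61.6→62) → #c2073e
30%: (243 − 72.9 = 170.1→170, 9 − 2.7 = 6.3→6, 77 − 23.1 = 53.9→54) → #aa0636

#db0845, #c2073e, #aa0636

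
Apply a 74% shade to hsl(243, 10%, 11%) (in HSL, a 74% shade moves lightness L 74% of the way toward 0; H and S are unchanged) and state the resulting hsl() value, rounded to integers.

L moves 74% from 11 toward 0: 11 − 8.14 = 2.86 → 3.
H and S are unchanged.

hsl(243, 10%, 3%)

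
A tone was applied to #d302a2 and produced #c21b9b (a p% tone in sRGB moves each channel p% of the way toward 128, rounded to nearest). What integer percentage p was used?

#d302a2 is rgb(211, 2, 162); #c21b9b is rgb(194, 27, 155).
On the G channel (widest range): 27 ≈ 2 + (p/100)(128 − 2), so p ≈ 100×(27 − 2)/(128 − 2) = 2500/126 = 19.84.
p = 20 reproduces all three channels after rounding.

20%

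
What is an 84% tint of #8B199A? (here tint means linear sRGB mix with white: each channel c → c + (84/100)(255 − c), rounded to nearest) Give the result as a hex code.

#8B199A is rgb(139, 25, 154).
Lerp each channel 84% toward 255:
  R: 139 + 0.84×(255−139) = 139 + 97.44 = 236.44 → 236
  G: 25 + 193.2 = 218.2 → 218
  B: 154 + 84.84 = 238.84 → 239
rgb(236, 218, 239) = #ECDAEF.

#ECDAEF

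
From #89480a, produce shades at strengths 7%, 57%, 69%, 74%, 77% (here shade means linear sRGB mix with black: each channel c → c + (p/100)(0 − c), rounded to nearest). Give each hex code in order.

#7f4309, #3b1f04, #2a1603, #241303, #201102

#89480a is rgb(137, 72, 10).
7%: (137 − 9.59 = 127.41→127, 72 − 5.04 = 66.96→67, 10 − 0.7 = 9.3→9) → #7f4309
57%: (137 − 78.09 = 58.91→59, 72 − 41.04 = 30.96→31, 10 − 5.7 = 4.3→4) → #3b1f04
69%: (137 − 94.53 = 42.47→42, 72 − 49.68 = 22.32→22, 10 − 6.9 = 3.1→3) → #2a1603
74%: (137 − 101.38 = 35.62→36, 72 − 53.28 = 18.72→19, 10 − 7.4 = 2.6→3) → #241303
77%: (137 − 105.49 = 31.51→32, 72 − 55.44 = 16.56→17, 10 − 7.7 = 2.3→2) → #201102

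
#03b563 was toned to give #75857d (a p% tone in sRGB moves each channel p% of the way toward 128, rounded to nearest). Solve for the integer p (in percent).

91%

#03b563 is rgb(3, 181, 99); #75857d is rgb(117, 133, 125).
On the R channel (widest range): 117 ≈ 3 + (p/100)(128 − 3), so p ≈ 100×(117 − 3)/(128 − 3) = 11400/125 = 91.20.
p = 91 reproduces all three channels after rounding.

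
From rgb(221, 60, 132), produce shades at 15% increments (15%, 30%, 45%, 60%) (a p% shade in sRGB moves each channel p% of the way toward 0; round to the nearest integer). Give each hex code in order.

#BC3370, #9B2A5C, #7A2149, #581835

15%: (221 − 33.15 = 187.85→188, 60 − 9 = 51→51, 132 − 19.8 = 112.2→112) → #BC3370
30%: (221 − 66.3 = 154.7→155, 60 − 18 = 42→42, 132 − 39.6 = 92.4→92) → #9B2A5C
45%: (221 − 99.45 = 121.55→122, 60 − 27 = 33→33, 132 − 59.4 = 72.6→73) → #7A2149
60%: (221 − 132.6 = 88.4→88, 60 − 36 = 24→24, 132 − 79.2 = 52.8→53) → #581835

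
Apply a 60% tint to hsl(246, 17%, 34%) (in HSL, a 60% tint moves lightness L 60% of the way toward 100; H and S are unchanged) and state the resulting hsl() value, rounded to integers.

L moves 60% from 34 toward 100: 34 + 39.6 = 73.6 → 74.
H and S are unchanged.

hsl(246, 17%, 74%)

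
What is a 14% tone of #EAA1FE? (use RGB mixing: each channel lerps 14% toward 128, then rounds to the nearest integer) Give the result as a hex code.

#DB9CEC

#EAA1FE is rgb(234, 161, 254).
Lerp each channel 14% toward 128:
  R: 234 + 0.14×(128−234) = 234 − 14.84 = 219.16 → 219
  G: 161 − 4.62 = 156.38 → 156
  B: 254 + 0.14×(128−254) = 254 − 17.64 = 236.36 → 236
rgb(219, 156, 236) = #DB9CEC.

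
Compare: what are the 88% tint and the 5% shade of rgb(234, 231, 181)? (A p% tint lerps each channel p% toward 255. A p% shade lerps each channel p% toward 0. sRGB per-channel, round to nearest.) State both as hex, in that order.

88% tint:
  R: 234 + 18.48 = 252.48 → 252
  G: 231 + 0.88×(255−231) = 231 + 21.12 = 252.12 → 252
  B: 181 + 65.12 = 246.12 → 246
  → #fcfcf6
5% shade:
  R: 234 + 0.05×(0−234) = 234 − 11.7 = 222.3 → 222
  G: 231 + 0.05×(0−231) = 231 − 11.55 = 219.45 → 219
  B: 181 − 9.05 = 171.95 → 172
  → #dedbac

#fcfcf6, #dedbac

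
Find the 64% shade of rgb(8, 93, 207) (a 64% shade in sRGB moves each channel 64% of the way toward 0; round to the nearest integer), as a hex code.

A 64% shade moves each channel 64% toward 0:
  R: 8 − 5.12 = 2.88 → 3
  G: 93 − 59.52 = 33.48 → 33
  B: 207 − 132.48 = 74.52 → 75
rgb(3, 33, 75) = #03214B.

#03214B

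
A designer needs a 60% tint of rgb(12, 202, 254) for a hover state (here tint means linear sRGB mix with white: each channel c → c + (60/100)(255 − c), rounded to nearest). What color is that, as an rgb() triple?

A 60% tint moves each channel 60% toward 255:
  R: 12 + 0.6×(255−12) = 12 + 145.8 = 157.8 → 158
  G: 202 + 0.6×(255−202) = 202 + 31.8 = 233.8 → 234
  B: 254 + 0.6 = 254.6 → 255

rgb(158, 234, 255)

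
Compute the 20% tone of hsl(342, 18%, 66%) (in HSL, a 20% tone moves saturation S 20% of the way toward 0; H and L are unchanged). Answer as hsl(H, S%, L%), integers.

S moves 20% from 18 toward 0: 18 − 3.6 = 14.4 → 14.
H and L are unchanged.

hsl(342, 14%, 66%)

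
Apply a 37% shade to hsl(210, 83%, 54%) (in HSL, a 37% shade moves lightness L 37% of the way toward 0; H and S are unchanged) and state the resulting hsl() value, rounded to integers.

hsl(210, 83%, 34%)

L moves 37% from 54 toward 0: 54 − 19.98 = 34.02 → 34.
H and S are unchanged.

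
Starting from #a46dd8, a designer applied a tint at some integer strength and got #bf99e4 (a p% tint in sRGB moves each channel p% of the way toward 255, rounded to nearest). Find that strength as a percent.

#a46dd8 is rgb(164, 109, 216); #bf99e4 is rgb(191, 153, 228).
On the G channel (widest range): 153 ≈ 109 + (p/100)(255 − 109), so p ≈ 100×(153 − 109)/(255 − 109) = 4400/146 = 30.14.
p = 30 reproduces all three channels after rounding.

30%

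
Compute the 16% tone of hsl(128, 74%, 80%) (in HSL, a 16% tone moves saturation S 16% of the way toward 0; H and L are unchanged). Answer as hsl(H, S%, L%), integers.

S moves 16% from 74 toward 0: 74 − 11.84 = 62.16 → 62.
H and L are unchanged.

hsl(128, 62%, 80%)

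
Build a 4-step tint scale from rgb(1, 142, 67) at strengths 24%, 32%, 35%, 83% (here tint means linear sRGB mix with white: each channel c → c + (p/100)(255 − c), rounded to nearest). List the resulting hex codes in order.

#3ea970, #52b27f, #5ab685, #d4ecdf

24%: (1 + 60.96 = 61.96→62, 142 + 27.12 = 169.12→169, 67 + 45.12 = 112.12→112) → #3ea970
32%: (1 + 81.28 = 82.28→82, 142 + 36.16 = 178.16→178, 67 + 60.16 = 127.16→127) → #52b27f
35%: (1 + 88.9 = 89.9→90, 142 + 39.55 = 181.55→182, 67 + 65.8 = 132.8→133) → #5ab685
83%: (1 + 210.82 = 211.82→212, 142 + 93.79 = 235.79→236, 67 + 156.04 = 223.04→223) → #d4ecdf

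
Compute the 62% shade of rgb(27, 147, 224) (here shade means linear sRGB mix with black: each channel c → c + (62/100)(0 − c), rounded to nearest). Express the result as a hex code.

A 62% shade moves each channel 62% toward 0:
  R: 27 + 0.62×(0−27) = 27 − 16.74 = 10.26 → 10
  G: 147 − 91.14 = 55.86 → 56
  B: 224 − 138.88 = 85.12 → 85
rgb(10, 56, 85) = #0a3855.

#0a3855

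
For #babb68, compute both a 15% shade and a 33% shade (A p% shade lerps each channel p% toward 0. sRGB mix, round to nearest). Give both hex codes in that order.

#9e9f58, #7d7d46

#babb68 is rgb(186, 187, 104).
15% shade:
  R: 186 + 0.15×(0−186) = 186 − 27.9 = 158.1 → 158
  G: 187 − 28.05 = 158.95 → 159
  B: 104 + 0.15×(0−104) = 104 − 15.6 = 88.4 → 88
  → #9e9f58
33% shade:
  R: 186 + 0.33×(0−186) = 186 − 61.38 = 124.62 → 125
  G: 187 − 61.71 = 125.29 → 125
  B: 104 − 34.32 = 69.68 → 70
  → #7d7d46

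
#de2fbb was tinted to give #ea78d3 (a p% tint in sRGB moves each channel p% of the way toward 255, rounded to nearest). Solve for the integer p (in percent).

35%

#de2fbb is rgb(222, 47, 187); #ea78d3 is rgb(234, 120, 211).
On the G channel (widest range): 120 ≈ 47 + (p/100)(255 − 47), so p ≈ 100×(120 − 47)/(255 − 47) = 7300/208 = 35.10.
p = 35 reproduces all three channels after rounding.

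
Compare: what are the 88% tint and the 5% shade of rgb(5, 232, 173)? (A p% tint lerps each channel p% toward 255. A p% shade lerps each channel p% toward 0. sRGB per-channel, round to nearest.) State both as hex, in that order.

#e1fcf5, #05dca4

88% tint:
  R: 5 + 0.88×(255−5) = 5 + 220 = 225 → 225
  G: 232 + 0.88×(255−232) = 232 + 20.24 = 252.24 → 252
  B: 173 + 0.88×(255−173) = 173 + 72.16 = 245.16 → 245
  → #e1fcf5
5% shade:
  R: 5 − 0.25 = 4.75 → 5
  G: 232 − 11.6 = 220.4 → 220
  B: 173 − 8.65 = 164.35 → 164
  → #05dca4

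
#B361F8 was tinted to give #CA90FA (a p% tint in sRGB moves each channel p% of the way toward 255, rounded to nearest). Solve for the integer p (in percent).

30%

#B361F8 is rgb(179, 97, 248); #CA90FA is rgb(202, 144, 250).
On the G channel (widest range): 144 ≈ 97 + (p/100)(255 − 97), so p ≈ 100×(144 − 97)/(255 − 97) = 4700/158 = 29.75.
p = 30 reproduces all three channels after rounding.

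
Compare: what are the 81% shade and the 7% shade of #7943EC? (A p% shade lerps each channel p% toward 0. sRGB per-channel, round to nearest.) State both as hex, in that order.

#170D2D, #713EDB

#7943EC is rgb(121, 67, 236).
81% shade:
  R: 121 + 0.81×(0−121) = 121 − 98.01 = 22.99 → 23
  G: 67 + 0.81×(0−67) = 67 − 54.27 = 12.73 → 13
  B: 236 − 191.16 = 44.84 → 45
  → #170D2D
7% shade:
  R: 121 + 0.07×(0−121) = 121 − 8.47 = 112.53 → 113
  G: 67 − 4.69 = 62.31 → 62
  B: 236 − 16.52 = 219.48 → 219
  → #713EDB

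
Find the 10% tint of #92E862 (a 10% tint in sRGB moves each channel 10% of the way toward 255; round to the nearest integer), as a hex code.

#92E862 is rgb(146, 232, 98).
A 10% tint moves each channel 10% toward 255:
  R: 146 + 0.1×(255−146) = 146 + 10.9 = 156.9 → 157
  G: 232 + 0.1×(255−232) = 232 + 2.3 = 234.3 → 234
  B: 98 + 0.1×(255−98) = 98 + 15.7 = 113.7 → 114
rgb(157, 234, 114) = #9DEA72.

#9DEA72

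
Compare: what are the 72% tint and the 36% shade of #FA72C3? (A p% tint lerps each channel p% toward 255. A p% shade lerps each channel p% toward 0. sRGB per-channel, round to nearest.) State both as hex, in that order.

#FA72C3 is rgb(250, 114, 195).
72% tint:
  R: 250 + 3.6 = 253.6 → 254
  G: 114 + 0.72×(255−114) = 114 + 101.52 = 215.52 → 216
  B: 195 + 0.72×(255−195) = 195 + 43.2 = 238.2 → 238
  → #FED8EE
36% shade:
  R: 250 − 90 = 160 → 160
  G: 114 + 0.36×(0−114) = 114 − 41.04 = 72.96 → 73
  B: 195 + 0.36×(0−195) = 195 − 70.2 = 124.8 → 125
  → #A0497D

#FED8EE, #A0497D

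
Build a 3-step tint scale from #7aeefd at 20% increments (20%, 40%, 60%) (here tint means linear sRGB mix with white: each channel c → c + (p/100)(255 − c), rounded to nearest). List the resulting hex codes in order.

#7aeefd is rgb(122, 238, 253).
20%: (122 + 26.6 = 148.6→149, 238 + 3.4 = 241.4→241, 253→253) → #95f1fd
40%: (122 + 53.2 = 175.2→175, 238 + 6.8 = 244.8→245, 253 + 0.8 = 253.8→254) → #aff5fe
60%: (122 + 79.8 = 201.8→202, 238 + 10.2 = 248.2→248, 253 + 1.2 = 254.2→254) → #caf8fe

#95f1fd, #aff5fe, #caf8fe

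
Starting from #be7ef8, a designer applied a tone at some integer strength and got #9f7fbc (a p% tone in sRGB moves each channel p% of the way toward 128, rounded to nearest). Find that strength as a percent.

50%

#be7ef8 is rgb(190, 126, 248); #9f7fbc is rgb(159, 127, 188).
On the B channel (widest range): 188 ≈ 248 + (p/100)(128 − 248), so p ≈ 100×(188 − 248)/(128 − 248) = -6000/-120 = 50.00.
p = 50 reproduces all three channels after rounding.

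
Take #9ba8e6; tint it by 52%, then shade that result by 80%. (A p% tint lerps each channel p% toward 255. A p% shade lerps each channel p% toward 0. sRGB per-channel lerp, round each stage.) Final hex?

#9ba8e6 is rgb(155, 168, 230).
A 52% tint moves each channel 52% toward 255:
  R: 155 + 0.52×(255−155) = 155 + 52 = 207 → 207
  G: 168 + 0.52×(255−168) = 168 + 45.24 = 213.24 → 213
  B: 230 + 13 = 243 → 243
After the tint: rgb(207, 213, 243) = #cfd5f3.
Lerp each channel 80% toward 0:
  R: 207 + 0.8×(0−207) = 207 − 165.6 = 41.4 → 41
  G: 213 + 0.8×(0−213) = 213 − 170.4 = 42.6 → 43
  B: 243 + 0.8×(0−243) = 243 − 194.4 = 48.6 → 49
rgb(41, 43, 49) = #292b31.

#292b31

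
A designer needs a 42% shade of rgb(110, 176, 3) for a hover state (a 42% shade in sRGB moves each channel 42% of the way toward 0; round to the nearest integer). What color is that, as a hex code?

#406602

Per channel, c → c + 0.42(0 − c):
  R: 110 + 0.42×(0−110) = 110 − 46.2 = 63.8 → 64
  G: 176 + 0.42×(0−176) = 176 − 73.92 = 102.08 → 102
  B: 3 + 0.42×(0−3) = 3 − 1.26 = 1.74 → 2
rgb(64, 102, 2) = #406602.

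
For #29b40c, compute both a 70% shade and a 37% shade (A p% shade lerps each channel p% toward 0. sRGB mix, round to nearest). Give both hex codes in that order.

#29b40c is rgb(41, 180, 12).
70% shade:
  R: 41 − 28.7 = 12.3 → 12
  G: 180 + 0.7×(0−180) = 180 − 126 = 54 → 54
  B: 12 + 0.7×(0−12) = 12 − 8.4 = 3.6 → 4
  → #0c3604
37% shade:
  R: 41 + 0.37×(0−41) = 41 − 15.17 = 25.83 → 26
  G: 180 − 66.6 = 113.4 → 113
  B: 12 + 0.37×(0−12) = 12 − 4.44 = 7.56 → 8
  → #1a7108

#0c3604, #1a7108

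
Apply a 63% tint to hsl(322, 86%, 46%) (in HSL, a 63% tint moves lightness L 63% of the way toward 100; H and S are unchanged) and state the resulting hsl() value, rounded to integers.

L moves 63% from 46 toward 100: 46 + 34.02 = 80.02 → 80.
H and S are unchanged.

hsl(322, 86%, 80%)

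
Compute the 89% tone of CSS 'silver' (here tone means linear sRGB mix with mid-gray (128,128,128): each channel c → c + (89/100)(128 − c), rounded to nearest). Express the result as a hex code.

#878787

CSS silver is rgb(192, 192, 192).
Lerp each channel 89% toward 128:
  R: 192 + 0.89×(128−192) = 192 − 56.96 = 135.04 → 135
  G: 192 − 56.96 = 135.04 → 135
  B: 192 − 56.96 = 135.04 → 135
rgb(135, 135, 135) = #878787.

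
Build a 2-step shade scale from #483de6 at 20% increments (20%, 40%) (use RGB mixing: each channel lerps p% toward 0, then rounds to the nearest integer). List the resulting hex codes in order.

#3a31b8, #2b258a

#483de6 is rgb(72, 61, 230).
20%: (72 − 14.4 = 57.6→58, 61 − 12.2 = 48.8→49, 230 − 46 = 184→184) → #3a31b8
40%: (72 − 28.8 = 43.2→43, 61 − 24.4 = 36.6→37, 230 − 92 = 138→138) → #2b258a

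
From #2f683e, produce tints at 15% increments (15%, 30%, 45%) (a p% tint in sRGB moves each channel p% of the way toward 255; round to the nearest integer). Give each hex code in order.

#4e7f5b, #6d9578, #8dac95

#2f683e is rgb(47, 104, 62).
15%: (47 + 31.2 = 78.2→78, 104 + 22.65 = 126.65→127, 62 + 28.95 = 90.95→91) → #4e7f5b
30%: (47 + 62.4 = 109.4→109, 104 + 45.3 = 149.3→149, 62 + 57.9 = 119.9→120) → #6d9578
45%: (47 + 93.6 = 140.6→141, 104 + 67.95 = 171.95→172, 62 + 86.85 = 148.85→149) → #8dac95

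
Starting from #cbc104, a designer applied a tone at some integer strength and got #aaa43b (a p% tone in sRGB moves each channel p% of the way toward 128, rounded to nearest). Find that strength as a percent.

#cbc104 is rgb(203, 193, 4); #aaa43b is rgb(170, 164, 59).
On the B channel (widest range): 59 ≈ 4 + (p/100)(128 − 4), so p ≈ 100×(59 − 4)/(128 − 4) = 5500/124 = 44.35.
p = 44 reproduces all three channels after rounding.

44%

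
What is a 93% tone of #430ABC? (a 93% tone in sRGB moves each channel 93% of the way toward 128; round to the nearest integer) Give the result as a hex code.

#7C7884

#430ABC is rgb(67, 10, 188).
A 93% tone moves each channel 93% toward 128:
  R: 67 + 56.73 = 123.73 → 124
  G: 10 + 0.93×(128−10) = 10 + 109.74 = 119.74 → 120
  B: 188 − 55.8 = 132.2 → 132
rgb(124, 120, 132) = #7C7884.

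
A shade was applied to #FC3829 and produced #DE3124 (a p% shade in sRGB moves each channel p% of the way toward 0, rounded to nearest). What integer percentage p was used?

12%

#FC3829 is rgb(252, 56, 41); #DE3124 is rgb(222, 49, 36).
On the R channel (widest range): 222 ≈ 252 + (p/100)(0 − 252), so p ≈ 100×(222 − 252)/(0 − 252) = -3000/-252 = 11.90.
p = 12 reproduces all three channels after rounding.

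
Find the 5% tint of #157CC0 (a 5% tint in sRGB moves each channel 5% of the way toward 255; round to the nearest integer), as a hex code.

#2183C3

#157CC0 is rgb(21, 124, 192).
Per channel, c → c + 0.05(255 − c):
  R: 21 + 11.7 = 32.7 → 33
  G: 124 + 0.05×(255−124) = 124 + 6.55 = 130.55 → 131
  B: 192 + 0.05×(255−192) = 192 + 3.15 = 195.15 → 195
rgb(33, 131, 195) = #2183C3.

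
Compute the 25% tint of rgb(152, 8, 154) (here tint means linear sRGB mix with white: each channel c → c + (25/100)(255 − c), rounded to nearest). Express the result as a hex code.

#B246B3

A 25% tint moves each channel 25% toward 255:
  R: 152 + 25.75 = 177.75 → 178
  G: 8 + 0.25×(255−8) = 8 + 61.75 = 69.75 → 70
  B: 154 + 25.25 = 179.25 → 179
rgb(178, 70, 179) = #B246B3.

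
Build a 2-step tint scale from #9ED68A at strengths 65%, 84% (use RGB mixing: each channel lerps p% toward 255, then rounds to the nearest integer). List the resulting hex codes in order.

#9ED68A is rgb(158, 214, 138).
65%: (158 + 63.05 = 221.05→221, 214 + 26.65 = 240.65→241, 138 + 76.05 = 214.05→214) → #DDF1D6
84%: (158 + 81.48 = 239.48→239, 214 + 34.44 = 248.44→248, 138 + 98.28 = 236.28→236) → #EFF8EC

#DDF1D6, #EFF8EC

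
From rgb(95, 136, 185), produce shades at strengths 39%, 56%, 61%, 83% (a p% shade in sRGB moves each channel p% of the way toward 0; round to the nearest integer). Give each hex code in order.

39%: (95 − 37.05 = 57.95→58, 136 − 53.04 = 82.96→83, 185 − 72.15 = 112.85→113) → #3A5371
56%: (95 − 53.2 = 41.8→42, 136 − 76.16 = 59.84→60, 185 − 103.6 = 81.4→81) → #2A3C51
61%: (95 − 57.95 = 37.05→37, 136 − 82.96 = 53.04→53, 185 − 112.85 = 72.15→72) → #253548
83%: (95 − 78.85 = 16.15→16, 136 − 112.88 = 23.12→23, 185 − 153.55 = 31.45→31) → #10171F

#3A5371, #2A3C51, #253548, #10171F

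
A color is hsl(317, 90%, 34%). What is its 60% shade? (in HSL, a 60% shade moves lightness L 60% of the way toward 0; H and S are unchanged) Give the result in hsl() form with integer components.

L moves 60% from 34 toward 0: 34 − 20.4 = 13.6 → 14.
H and S are unchanged.

hsl(317, 90%, 14%)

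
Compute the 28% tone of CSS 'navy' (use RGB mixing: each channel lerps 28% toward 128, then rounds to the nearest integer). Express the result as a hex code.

CSS navy is rgb(0, 0, 128).
Per channel, c → c + 0.28(128 − c):
  R: 0 + 0.28×(128−0) = 0 + 35.84 = 35.84 → 36
  G: 0 + 0.28×(128−0) = 0 + 35.84 = 35.84 → 36
  B: 128 + 0 = 128 → 128
rgb(36, 36, 128) = #242480.

#242480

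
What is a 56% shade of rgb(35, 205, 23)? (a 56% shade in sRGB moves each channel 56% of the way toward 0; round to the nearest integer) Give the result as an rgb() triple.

Per channel, c → c + 0.56(0 − c):
  R: 35 + 0.56×(0−35) = 35 − 19.6 = 15.4 → 15
  G: 205 + 0.56×(0−205) = 205 − 114.8 = 90.2 → 90
  B: 23 + 0.56×(0−23) = 23 − 12.88 = 10.12 → 10

rgb(15, 90, 10)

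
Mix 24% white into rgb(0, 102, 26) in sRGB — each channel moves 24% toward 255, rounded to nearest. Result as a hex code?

Per channel, c → c + 0.24(255 − c):
  R: 0 + 61.2 = 61.2 → 61
  G: 102 + 0.24×(255−102) = 102 + 36.72 = 138.72 → 139
  B: 26 + 54.96 = 80.96 → 81
rgb(61, 139, 81) = #3D8B51.

#3D8B51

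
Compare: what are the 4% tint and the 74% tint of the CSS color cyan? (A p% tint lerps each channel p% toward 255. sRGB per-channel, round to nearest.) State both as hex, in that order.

CSS cyan is rgb(0, 255, 255).
4% tint:
  R: 0 + 0.04×(255−0) = 0 + 10.2 = 10.2 → 10
  G: 255 + 0.04×(255−255) = 255 + 0 = 255 → 255
  B: 255 + 0.04×(255−255) = 255 + 0 = 255 → 255
  → #0affff
74% tint:
  R: 0 + 188.7 = 188.7 → 189
  G: 255 + 0.74×(255−255) = 255 + 0 = 255 → 255
  B: 255 + 0.74×(255−255) = 255 + 0 = 255 → 255
  → #bdffff

#0affff, #bdffff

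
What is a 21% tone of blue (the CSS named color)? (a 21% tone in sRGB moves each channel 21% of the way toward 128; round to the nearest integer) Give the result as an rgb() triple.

CSS blue is rgb(0, 0, 255).
Per channel, c → c + 0.21(128 − c):
  R: 0 + 26.88 = 26.88 → 27
  G: 0 + 26.88 = 26.88 → 27
  B: 255 − 26.67 = 228.33 → 228

rgb(27, 27, 228)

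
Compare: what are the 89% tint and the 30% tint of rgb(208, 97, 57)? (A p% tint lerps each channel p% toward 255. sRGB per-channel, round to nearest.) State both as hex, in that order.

89% tint:
  R: 208 + 41.83 = 249.83 → 250
  G: 97 + 0.89×(255−97) = 97 + 140.62 = 237.62 → 238
  B: 57 + 176.22 = 233.22 → 233
  → #faeee9
30% tint:
  R: 208 + 14.1 = 222.1 → 222
  G: 97 + 0.3×(255−97) = 97 + 47.4 = 144.4 → 144
  B: 57 + 0.3×(255−57) = 57 + 59.4 = 116.4 → 116
  → #de9074

#faeee9, #de9074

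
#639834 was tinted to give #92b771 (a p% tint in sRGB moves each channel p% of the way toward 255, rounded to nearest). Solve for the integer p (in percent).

#639834 is rgb(99, 152, 52); #92b771 is rgb(146, 183, 113).
On the B channel (widest range): 113 ≈ 52 + (p/100)(255 − 52), so p ≈ 100×(113 − 52)/(255 − 52) = 6100/203 = 30.05.
p = 30 reproduces all three channels after rounding.

30%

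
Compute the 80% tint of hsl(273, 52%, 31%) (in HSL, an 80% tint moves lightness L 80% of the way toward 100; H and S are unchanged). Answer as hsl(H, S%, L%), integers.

hsl(273, 52%, 86%)

L moves 80% from 31 toward 100: 31 + 55.2 = 86.2 → 86.
H and S are unchanged.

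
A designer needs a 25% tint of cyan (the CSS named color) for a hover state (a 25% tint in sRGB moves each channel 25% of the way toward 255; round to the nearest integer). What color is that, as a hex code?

CSS cyan is rgb(0, 255, 255).
A 25% tint moves each channel 25% toward 255:
  R: 0 + 0.25×(255−0) = 0 + 63.75 = 63.75 → 64
  G: 255 + 0.25×(255−255) = 255 + 0 = 255 → 255
  B: 255 + 0 = 255 → 255
rgb(64, 255, 255) = #40FFFF.

#40FFFF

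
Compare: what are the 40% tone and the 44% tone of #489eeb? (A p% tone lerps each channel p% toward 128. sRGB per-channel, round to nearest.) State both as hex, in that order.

#5e92c0, #6191bc

#489eeb is rgb(72, 158, 235).
40% tone:
  R: 72 + 0.4×(128−72) = 72 + 22.4 = 94.4 → 94
  G: 158 + 0.4×(128−158) = 158 − 12 = 146 → 146
  B: 235 + 0.4×(128−235) = 235 − 42.8 = 192.2 → 192
  → #5e92c0
44% tone:
  R: 72 + 24.64 = 96.64 → 97
  G: 158 + 0.44×(128−158) = 158 − 13.2 = 144.8 → 145
  B: 235 + 0.44×(128−235) = 235 − 47.08 = 187.92 → 188
  → #6191bc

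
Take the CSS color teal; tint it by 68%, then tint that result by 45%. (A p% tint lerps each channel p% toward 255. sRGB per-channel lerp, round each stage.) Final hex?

CSS teal is rgb(0, 128, 128).
A 68% tint moves each channel 68% toward 255:
  R: 0 + 173.4 = 173.4 → 173
  G: 128 + 0.68×(255−128) = 128 + 86.36 = 214.36 → 214
  B: 128 + 86.36 = 214.36 → 214
After the tint: rgb(173, 214, 214) = #add6d6.
A 45% tint moves each channel 45% toward 255:
  R: 173 + 0.45×(255−173) = 173 + 36.9 = 209.9 → 210
  G: 214 + 0.45×(255−214) = 214 + 18.45 = 232.45 → 232
  B: 214 + 18.45 = 232.45 → 232
rgb(210, 232, 232) = #d2e8e8.

#d2e8e8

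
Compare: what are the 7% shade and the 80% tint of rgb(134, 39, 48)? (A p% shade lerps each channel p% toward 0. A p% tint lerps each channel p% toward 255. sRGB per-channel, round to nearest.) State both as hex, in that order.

#7d242d, #e7d4d6

7% shade:
  R: 134 − 9.38 = 124.62 → 125
  G: 39 + 0.07×(0−39) = 39 − 2.73 = 36.27 → 36
  B: 48 − 3.36 = 44.64 → 45
  → #7d242d
80% tint:
  R: 134 + 96.8 = 230.8 → 231
  G: 39 + 172.8 = 211.8 → 212
  B: 48 + 0.8×(255−48) = 48 + 165.6 = 213.6 → 214
  → #e7d4d6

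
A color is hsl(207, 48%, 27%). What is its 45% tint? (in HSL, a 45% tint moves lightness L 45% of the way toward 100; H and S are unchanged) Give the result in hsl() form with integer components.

L moves 45% from 27 toward 100: 27 + 32.85 = 59.85 → 60.
H and S are unchanged.

hsl(207, 48%, 60%)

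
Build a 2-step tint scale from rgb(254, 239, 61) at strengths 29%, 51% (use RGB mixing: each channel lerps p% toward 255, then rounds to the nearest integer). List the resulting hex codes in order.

29%: (254→254, 239 + 4.64 = 243.64→244, 61 + 56.26 = 117.26→117) → #fef475
51%: (254 + 0.51 = 254.51→255, 239 + 8.16 = 247.16→247, 61 + 98.94 = 159.94→160) → #fff7a0

#fef475, #fff7a0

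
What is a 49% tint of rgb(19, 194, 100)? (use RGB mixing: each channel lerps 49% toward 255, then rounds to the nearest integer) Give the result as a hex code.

A 49% tint moves each channel 49% toward 255:
  R: 19 + 0.49×(255−19) = 19 + 115.64 = 134.64 → 135
  G: 194 + 0.49×(255−194) = 194 + 29.89 = 223.89 → 224
  B: 100 + 0.49×(255−100) = 100 + 75.95 = 175.95 → 176
rgb(135, 224, 176) = #87E0B0.

#87E0B0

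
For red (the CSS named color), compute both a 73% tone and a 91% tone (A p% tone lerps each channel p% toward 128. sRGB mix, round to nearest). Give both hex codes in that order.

#a25d5d, #8b7474

CSS red is rgb(255, 0, 0).
73% tone:
  R: 255 − 92.71 = 162.29 → 162
  G: 0 + 93.44 = 93.44 → 93
  B: 0 + 93.44 = 93.44 → 93
  → #a25d5d
91% tone:
  R: 255 − 115.57 = 139.43 → 139
  G: 0 + 0.91×(128−0) = 0 + 116.48 = 116.48 → 116
  B: 0 + 0.91×(128−0) = 0 + 116.48 = 116.48 → 116
  → #8b7474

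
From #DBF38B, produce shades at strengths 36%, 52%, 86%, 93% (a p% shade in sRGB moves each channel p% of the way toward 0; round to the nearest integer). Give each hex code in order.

#DBF38B is rgb(219, 243, 139).
36%: (219 − 78.84 = 140.16→140, 243 − 87.48 = 155.52→156, 139 − 50.04 = 88.96→89) → #8C9C59
52%: (219 − 113.88 = 105.12→105, 243 − 126.36 = 116.64→117, 139 − 72.28 = 66.72→67) → #697543
86%: (219 − 188.34 = 30.66→31, 243 − 208.98 = 34.02→34, 139 − 119.54 = 19.46→19) → #1F2213
93%: (219 − 203.67 = 15.33→15, 243 − 225.99 = 17.01→17, 139 − 129.27 = 9.73→10) → #0F110A

#8C9C59, #697543, #1F2213, #0F110A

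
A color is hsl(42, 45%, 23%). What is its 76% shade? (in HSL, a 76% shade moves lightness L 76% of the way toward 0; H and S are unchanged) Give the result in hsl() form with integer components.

hsl(42, 45%, 6%)

L moves 76% from 23 toward 0: 23 − 17.48 = 5.52 → 6.
H and S are unchanged.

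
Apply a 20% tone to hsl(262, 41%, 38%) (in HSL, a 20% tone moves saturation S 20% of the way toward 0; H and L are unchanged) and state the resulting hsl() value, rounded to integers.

hsl(262, 33%, 38%)

S moves 20% from 41 toward 0: 41 − 8.2 = 32.8 → 33.
H and L are unchanged.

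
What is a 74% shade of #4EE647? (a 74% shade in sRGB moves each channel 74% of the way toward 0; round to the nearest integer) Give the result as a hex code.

#143C12

#4EE647 is rgb(78, 230, 71).
A 74% shade moves each channel 74% toward 0:
  R: 78 + 0.74×(0−78) = 78 − 57.72 = 20.28 → 20
  G: 230 + 0.74×(0−230) = 230 − 170.2 = 59.8 → 60
  B: 71 − 52.54 = 18.46 → 18
rgb(20, 60, 18) = #143C12.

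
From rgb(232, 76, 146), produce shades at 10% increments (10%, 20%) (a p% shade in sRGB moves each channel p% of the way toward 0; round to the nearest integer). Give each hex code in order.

#D14483, #BA3D75

10%: (232 − 23.2 = 208.8→209, 76 − 7.6 = 68.4→68, 146 − 14.6 = 131.4→131) → #D14483
20%: (232 − 46.4 = 185.6→186, 76 − 15.2 = 60.8→61, 146 − 29.2 = 116.8→117) → #BA3D75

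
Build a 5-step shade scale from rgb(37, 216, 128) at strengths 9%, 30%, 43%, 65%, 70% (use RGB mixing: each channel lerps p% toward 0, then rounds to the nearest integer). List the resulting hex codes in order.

9%: (37 − 3.33 = 33.67→34, 216 − 19.44 = 196.56→197, 128 − 11.52 = 116.48→116) → #22c574
30%: (37 − 11.1 = 25.9→26, 216 − 64.8 = 151.2→151, 128 − 38.4 = 89.6→90) → #1a975a
43%: (37 − 15.91 = 21.09→21, 216 − 92.88 = 123.12→123, 128 − 55.04 = 72.96→73) → #157b49
65%: (37 − 24.05 = 12.95→13, 216 − 140.4 = 75.6→76, 128 − 83.2 = 44.8→45) → #0d4c2d
70%: (37 − 25.9 = 11.1→11, 216 − 151.2 = 64.8→65, 128 − 89.6 = 38.4→38) → #0b4126

#22c574, #1a975a, #157b49, #0d4c2d, #0b4126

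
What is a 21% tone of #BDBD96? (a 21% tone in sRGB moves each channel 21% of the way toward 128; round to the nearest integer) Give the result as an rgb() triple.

rgb(176, 176, 145)

#BDBD96 is rgb(189, 189, 150).
Lerp each channel 21% toward 128:
  R: 189 + 0.21×(128−189) = 189 − 12.81 = 176.19 → 176
  G: 189 + 0.21×(128−189) = 189 − 12.81 = 176.19 → 176
  B: 150 + 0.21×(128−150) = 150 − 4.62 = 145.38 → 145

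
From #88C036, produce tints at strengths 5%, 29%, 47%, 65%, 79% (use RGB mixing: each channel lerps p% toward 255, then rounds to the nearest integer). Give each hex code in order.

#88C036 is rgb(136, 192, 54).
5%: (136 + 5.95 = 141.95→142, 192 + 3.15 = 195.15→195, 54 + 10.05 = 64.05→64) → #8EC340
29%: (136 + 34.51 = 170.51→171, 192 + 18.27 = 210.27→210, 54 + 58.29 = 112.29→112) → #ABD270
47%: (136 + 55.93 = 191.93→192, 192 + 29.61 = 221.61→222, 54 + 94.47 = 148.47→148) → #C0DE94
65%: (136 + 77.35 = 213.35→213, 192 + 40.95 = 232.95→233, 54 + 130.65 = 184.65→185) → #D5E9B9
79%: (136 + 94.01 = 230.01→230, 192 + 49.77 = 241.77→242, 54 + 158.79 = 212.79→213) → #E6F2D5

#8EC340, #ABD270, #C0DE94, #D5E9B9, #E6F2D5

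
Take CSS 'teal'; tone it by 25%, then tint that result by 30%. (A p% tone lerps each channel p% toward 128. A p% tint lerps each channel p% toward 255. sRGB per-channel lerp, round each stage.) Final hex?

CSS teal is rgb(0, 128, 128).
Lerp each channel 25% toward 128:
  R: 0 + 32 = 32 → 32
  G: 128 + 0.25×(128−128) = 128 + 0 = 128 → 128
  B: 128 + 0.25×(128−128) = 128 + 0 = 128 → 128
After the tone: rgb(32, 128, 128) = #208080.
A 30% tint moves each channel 30% toward 255:
  R: 32 + 66.9 = 98.9 → 99
  G: 128 + 38.1 = 166.1 → 166
  B: 128 + 0.3×(255−128) = 128 + 38.1 = 166.1 → 166
rgb(99, 166, 166) = #63a6a6.

#63a6a6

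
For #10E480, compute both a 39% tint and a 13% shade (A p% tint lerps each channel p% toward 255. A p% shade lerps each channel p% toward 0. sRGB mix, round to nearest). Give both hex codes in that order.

#6DEFB2, #0EC66F

#10E480 is rgb(16, 228, 128).
39% tint:
  R: 16 + 0.39×(255−16) = 16 + 93.21 = 109.21 → 109
  G: 228 + 10.53 = 238.53 → 239
  B: 128 + 0.39×(255−128) = 128 + 49.53 = 177.53 → 178
  → #6DEFB2
13% shade:
  R: 16 + 0.13×(0−16) = 16 − 2.08 = 13.92 → 14
  G: 228 − 29.64 = 198.36 → 198
  B: 128 + 0.13×(0−128) = 128 − 16.64 = 111.36 → 111
  → #0EC66F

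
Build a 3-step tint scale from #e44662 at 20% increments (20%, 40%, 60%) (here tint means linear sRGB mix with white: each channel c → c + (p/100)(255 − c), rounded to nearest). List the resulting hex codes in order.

#e96b81, #ef90a1, #f4b5c0

#e44662 is rgb(228, 70, 98).
20%: (228 + 5.4 = 233.4→233, 70 + 37 = 107→107, 98 + 31.4 = 129.4→129) → #e96b81
40%: (228 + 10.8 = 238.8→239, 70 + 74 = 144→144, 98 + 62.8 = 160.8→161) → #ef90a1
60%: (228 + 16.2 = 244.2→244, 70 + 111 = 181→181, 98 + 94.2 = 192.2→192) → #f4b5c0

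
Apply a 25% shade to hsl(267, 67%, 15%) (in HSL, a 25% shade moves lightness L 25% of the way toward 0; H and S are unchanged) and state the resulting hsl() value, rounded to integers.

hsl(267, 67%, 11%)

L moves 25% from 15 toward 0: 15 − 3.75 = 11.25 → 11.
H and S are unchanged.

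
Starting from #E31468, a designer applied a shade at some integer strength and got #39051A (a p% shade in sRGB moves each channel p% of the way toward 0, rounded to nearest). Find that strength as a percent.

75%

#E31468 is rgb(227, 20, 104); #39051A is rgb(57, 5, 26).
On the R channel (widest range): 57 ≈ 227 + (p/100)(0 − 227), so p ≈ 100×(57 − 227)/(0 − 227) = -17000/-227 = 74.89.
p = 75 reproduces all three channels after rounding.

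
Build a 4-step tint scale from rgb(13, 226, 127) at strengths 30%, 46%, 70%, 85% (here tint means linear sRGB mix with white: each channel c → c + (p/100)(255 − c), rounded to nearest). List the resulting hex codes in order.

#56EBA5, #7CEFBA, #B6F6D9, #DBFBEC

30%: (13 + 72.6 = 85.6→86, 226 + 8.7 = 234.7→235, 127 + 38.4 = 165.4→165) → #56EBA5
46%: (13 + 111.32 = 124.32→124, 226 + 13.34 = 239.34→239, 127 + 58.88 = 185.88→186) → #7CEFBA
70%: (13 + 169.4 = 182.4→182, 226 + 20.3 = 246.3→246, 127 + 89.6 = 216.6→217) → #B6F6D9
85%: (13 + 205.7 = 218.7→219, 226 + 24.65 = 250.65→251, 127 + 108.8 = 235.8→236) → #DBFBEC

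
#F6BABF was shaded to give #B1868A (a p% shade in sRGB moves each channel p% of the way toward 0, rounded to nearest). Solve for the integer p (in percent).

28%

#F6BABF is rgb(246, 186, 191); #B1868A is rgb(177, 134, 138).
On the R channel (widest range): 177 ≈ 246 + (p/100)(0 − 246), so p ≈ 100×(177 − 246)/(0 − 246) = -6900/-246 = 28.05.
p = 28 reproduces all three channels after rounding.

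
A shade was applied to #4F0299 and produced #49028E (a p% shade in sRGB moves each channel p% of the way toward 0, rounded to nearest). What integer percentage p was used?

7%

#4F0299 is rgb(79, 2, 153); #49028E is rgb(73, 2, 142).
On the B channel (widest range): 142 ≈ 153 + (p/100)(0 − 153), so p ≈ 100×(142 − 153)/(0 − 153) = -1100/-153 = 7.19.
p = 7 reproduces all three channels after rounding.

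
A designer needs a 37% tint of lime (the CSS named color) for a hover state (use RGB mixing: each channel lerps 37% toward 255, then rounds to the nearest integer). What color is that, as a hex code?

CSS lime is rgb(0, 255, 0).
Per channel, c → c + 0.37(255 − c):
  R: 0 + 0.37×(255−0) = 0 + 94.35 = 94.35 → 94
  G: 255 + 0.37×(255−255) = 255 + 0 = 255 → 255
  B: 0 + 0.37×(255−0) = 0 + 94.35 = 94.35 → 94
rgb(94, 255, 94) = #5EFF5E.

#5EFF5E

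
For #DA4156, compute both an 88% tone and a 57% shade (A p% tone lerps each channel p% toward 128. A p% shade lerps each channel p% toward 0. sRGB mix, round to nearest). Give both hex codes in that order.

#DA4156 is rgb(218, 65, 86).
88% tone:
  R: 218 − 79.2 = 138.8 → 139
  G: 65 + 0.88×(128−65) = 65 + 55.44 = 120.44 → 120
  B: 86 + 0.88×(128−86) = 86 + 36.96 = 122.96 → 123
  → #8B787B
57% shade:
  R: 218 + 0.57×(0−218) = 218 − 124.26 = 93.74 → 94
  G: 65 + 0.57×(0−65) = 65 − 37.05 = 27.95 → 28
  B: 86 + 0.57×(0−86) = 86 − 49.02 = 36.98 → 37
  → #5E1C25

#8B787B, #5E1C25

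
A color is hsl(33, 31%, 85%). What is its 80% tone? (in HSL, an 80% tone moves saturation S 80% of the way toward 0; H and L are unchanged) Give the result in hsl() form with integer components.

S moves 80% from 31 toward 0: 31 − 24.8 = 6.2 → 6.
H and L are unchanged.

hsl(33, 6%, 85%)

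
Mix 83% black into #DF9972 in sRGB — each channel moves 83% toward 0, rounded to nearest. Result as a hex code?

#261A13

#DF9972 is rgb(223, 153, 114).
Per channel, c → c + 0.83(0 − c):
  R: 223 + 0.83×(0−223) = 223 − 185.09 = 37.91 → 38
  G: 153 − 126.99 = 26.01 → 26
  B: 114 + 0.83×(0−114) = 114 − 94.62 = 19.38 → 19
rgb(38, 26, 19) = #261A13.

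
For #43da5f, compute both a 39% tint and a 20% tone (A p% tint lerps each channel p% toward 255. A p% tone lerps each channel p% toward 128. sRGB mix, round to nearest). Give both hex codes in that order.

#8ce89d, #4fc866

#43da5f is rgb(67, 218, 95).
39% tint:
  R: 67 + 0.39×(255−67) = 67 + 73.32 = 140.32 → 140
  G: 218 + 14.43 = 232.43 → 232
  B: 95 + 62.4 = 157.4 → 157
  → #8ce89d
20% tone:
  R: 67 + 0.2×(128−67) = 67 + 12.2 = 79.2 → 79
  G: 218 + 0.2×(128−218) = 218 − 18 = 200 → 200
  B: 95 + 0.2×(128−95) = 95 + 6.6 = 101.6 → 102
  → #4fc866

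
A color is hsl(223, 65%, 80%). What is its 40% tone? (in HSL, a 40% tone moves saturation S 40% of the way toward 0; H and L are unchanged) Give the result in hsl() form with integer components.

hsl(223, 39%, 80%)

S moves 40% from 65 toward 0: 65 − 26 = 39 → 39.
H and L are unchanged.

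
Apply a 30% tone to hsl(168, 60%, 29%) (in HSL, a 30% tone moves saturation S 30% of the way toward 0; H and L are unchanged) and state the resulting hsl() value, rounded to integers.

hsl(168, 42%, 29%)

S moves 30% from 60 toward 0: 60 − 18 = 42 → 42.
H and L are unchanged.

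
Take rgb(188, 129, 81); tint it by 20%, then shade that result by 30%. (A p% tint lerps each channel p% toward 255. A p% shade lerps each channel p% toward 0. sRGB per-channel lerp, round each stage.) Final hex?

Lerp each channel 20% toward 255:
  R: 188 + 0.2×(255−188) = 188 + 13.4 = 201.4 → 201
  G: 129 + 0.2×(255−129) = 129 + 25.2 = 154.2 → 154
  B: 81 + 0.2×(255−81) = 81 + 34.8 = 115.8 → 116
After the tint: rgb(201, 154, 116) = #C99A74.
A 30% shade moves each channel 30% toward 0:
  R: 201 + 0.3×(0−201) = 201 − 60.3 = 140.7 → 141
  G: 154 − 46.2 = 107.8 → 108
  B: 116 + 0.3×(0−116) = 116 − 34.8 = 81.2 → 81
rgb(141, 108, 81) = #8D6C51.

#8D6C51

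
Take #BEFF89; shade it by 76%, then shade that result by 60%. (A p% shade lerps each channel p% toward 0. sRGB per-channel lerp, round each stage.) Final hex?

#12180D

#BEFF89 is rgb(190, 255, 137).
Lerp each channel 76% toward 0:
  R: 190 − 144.4 = 45.6 → 46
  G: 255 − 193.8 = 61.2 → 61
  B: 137 + 0.76×(0−137) = 137 − 104.12 = 32.88 → 33
After the shade: rgb(46, 61, 33) = #2E3D21.
Lerp each channel 60% toward 0:
  R: 46 + 0.6×(0−46) = 46 − 27.6 = 18.4 → 18
  G: 61 − 36.6 = 24.4 → 24
  B: 33 + 0.6×(0−33) = 33 − 19.8 = 13.2 → 13
rgb(18, 24, 13) = #12180D.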